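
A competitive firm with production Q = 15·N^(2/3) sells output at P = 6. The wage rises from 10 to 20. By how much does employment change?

ΔN = -189

From P·MP_N = w with MP_N = 10·N^(-1/3), the labor demand is N(w) = (60/w)^(3).
At w = 10: N = 216. At w = 20: N = 27.
ΔN = 27 − 216 = -189.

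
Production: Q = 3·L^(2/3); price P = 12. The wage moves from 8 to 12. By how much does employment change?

From P·MP_L = w with MP_L = 2·L^(-1/3), the labor demand is L(w) = (24/w)^(3).
At w = 8: L = 27. At w = 12: L = 8.
ΔL = 8 − 27 = -19.

ΔL = -19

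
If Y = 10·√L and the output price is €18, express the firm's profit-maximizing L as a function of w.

L(w) = 8100/w²

MP_L = (1/2)·10·L^(-1/2) = 5·L^(-1/2).
Setting P·MP_L = w: 90·L^(-1/2) = w.
Solving for L: L^(-1/2) = w/90, so L = (90/w)^(2).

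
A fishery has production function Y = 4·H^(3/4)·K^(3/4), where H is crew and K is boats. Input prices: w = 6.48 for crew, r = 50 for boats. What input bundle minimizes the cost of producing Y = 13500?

Cost minimization requires the marginal rate of technical substitution to equal the input-price ratio: MP_H/MP_K = w/r.
Here MP_H/MP_K = (3/4)·(K/H)/(3/4) = (K/H). Setting this equal to 6.48/50 = 0.1296 gives K = 0.1296H.
Substituting into Y = 13500: 4·H^(3/4)·(0.1296H)^(3/4) = 13500.
Solving, H = 625 and K = 81.

H* = 625, K* = 81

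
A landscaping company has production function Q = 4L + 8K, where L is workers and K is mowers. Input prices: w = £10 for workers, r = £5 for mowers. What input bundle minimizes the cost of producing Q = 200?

The inputs are perfect substitutes, so the firm uses whichever has the lower cost per unit of output.
Cost per unit of output via L is w/4 = 2.5; via K it is r/8 = 0.625. K is cheaper.
Producing Q = 200 with K alone: L = 0, K = 25.

L* = 0, K* = 25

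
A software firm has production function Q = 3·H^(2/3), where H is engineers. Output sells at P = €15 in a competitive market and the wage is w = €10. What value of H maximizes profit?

H* = 27

MP_H = (2/3)·3·H^(-1/3) = 2·H^(-1/3).
Profit maximization for a price taker requires P·MP_H = w: 15·2·H^(-1/3) = 10.
So H^(-1/3) = 1/3, which gives H = 27.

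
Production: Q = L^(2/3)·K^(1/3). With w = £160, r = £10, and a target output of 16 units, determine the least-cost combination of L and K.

L* = 8, K* = 64

Cost minimization requires the marginal rate of technical substitution to equal the input-price ratio: MP_L/MP_K = w/r.
Here MP_L/MP_K = (2/3)·(K/L)/(1/3) = 2·(K/L). Setting this equal to 160/10 = 16 gives K = 8L.
Substituting into Q = 16: L^(2/3)·(8L)^(1/3) = 16.
Solving, L = 8 and K = 64.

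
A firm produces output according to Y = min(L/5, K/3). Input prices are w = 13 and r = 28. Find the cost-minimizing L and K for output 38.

With a fixed-proportions technology, the cost-minimizing bundle uses no slack in either input: L/5 = K/3 = Y.
So L = 5·38 = 190 and K = 3·38 = 114.

L* = 190, K* = 114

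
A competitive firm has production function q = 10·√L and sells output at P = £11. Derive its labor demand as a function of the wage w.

MP_L = (1/2)·10·L^(-1/2) = 5·L^(-1/2).
Setting P·MP_L = w: 55·L^(-1/2) = w.
Solving for L: L^(-1/2) = w/55, so L = (55/w)^(2).

L(w) = 3025/w²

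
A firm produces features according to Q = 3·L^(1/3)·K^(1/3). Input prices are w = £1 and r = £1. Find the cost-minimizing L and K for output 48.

L* = 64, K* = 64

Cost minimization requires the marginal rate of technical substitution to equal the input-price ratio: MP_L/MP_K = w/r.
Here MP_L/MP_K = (1/3)·(K/L)/(1/3) = (K/L). Setting this equal to 1/1 = 1 gives K = L.
Substituting into Q = 48: 3·L^(1/3)·(L)^(1/3) = 48.
Solving, L = 64 and K = 64.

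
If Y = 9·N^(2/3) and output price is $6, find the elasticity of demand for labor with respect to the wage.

MP_N = (2/3)·9·N^(-1/3), so P·MP_N = w gives 36·N^(-1/3) = w.
Solving, N(w) = (36/w)^(3). This is a constant-elasticity form: N ∝ w^(−3), so ε = −3.

ε = -3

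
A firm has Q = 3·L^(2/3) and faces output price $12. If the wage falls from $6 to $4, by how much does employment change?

From P·MP_L = w with MP_L = 2·L^(-1/3), the labor demand is L(w) = (24/w)^(3).
At w = 6: L = 64. At w = 4: L = 216.
ΔL = 216 − 64 = 152.

ΔL = 152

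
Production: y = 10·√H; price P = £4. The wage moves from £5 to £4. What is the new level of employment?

H* = 25

From P·MP_H = w with MP_H = 5·H^(-1/2), the labor demand is H(w) = (20/w)^(2).
At w = 5: H = 16. At w = 4: H = 25.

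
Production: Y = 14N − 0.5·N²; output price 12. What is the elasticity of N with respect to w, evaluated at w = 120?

From P·MP_N = w with MP_N = 14 − N, labor demand is N(w) = 14 − w/12.
dN/dw = −1/(12) = -1/12.
At w = 120, N = 4, so ε = (dN/dw)·(w/N) = (-1/12)·(120/4) = -2.5.

ε = -2.5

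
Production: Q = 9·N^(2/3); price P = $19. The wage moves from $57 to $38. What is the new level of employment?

From P·MP_N = w with MP_N = 6·N^(-1/3), the labor demand is N(w) = (114/w)^(3).
At w = 57: N = 8. At w = 38: N = 27.

N* = 27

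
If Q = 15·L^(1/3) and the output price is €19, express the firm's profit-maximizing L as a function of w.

L(w) = (95/w)^(3/2)

MP_L = (1/3)·15·L^(-2/3) = 5·L^(-2/3).
Setting P·MP_L = w: 95·L^(-2/3) = w.
Solving for L: L^(-2/3) = w/95, so L = (95/w)^(3/2).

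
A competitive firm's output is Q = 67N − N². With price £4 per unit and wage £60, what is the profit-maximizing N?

The marginal product of N is MP_N = 67 − 2N.
A price-taking firm hires until the value of the marginal product equals the wage: P·MP_N = w, so 4·(67 − 2N) = 60.
Then 67 − 2N = 15, giving N = 26.

N* = 26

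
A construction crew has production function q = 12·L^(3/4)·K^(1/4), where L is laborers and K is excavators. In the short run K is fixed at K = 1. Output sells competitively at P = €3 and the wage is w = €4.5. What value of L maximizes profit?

L* = 1296

With K = 1, MP_L = (3/4)·12·L^(-1/4)·1^(1/4) = 9·L^(-1/4).
Profit maximization for a price taker requires P·MP_L = w: 3·9·L^(-1/4) = 4.5.
So L^(-1/4) = 1/6, which gives L = 1296.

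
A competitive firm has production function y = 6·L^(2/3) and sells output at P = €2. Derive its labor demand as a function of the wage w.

MP_L = (2/3)·6·L^(-1/3) = 4·L^(-1/3).
Setting P·MP_L = w: 8·L^(-1/3) = w.
Solving for L: L^(-1/3) = w/8, so L = (8/w)^(3).

L(w) = 512/w³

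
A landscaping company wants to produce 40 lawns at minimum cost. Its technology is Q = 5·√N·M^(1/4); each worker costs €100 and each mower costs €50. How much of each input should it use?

N* = 16, M* = 16

Cost minimization requires the marginal rate of technical substitution to equal the input-price ratio: MP_N/MP_M = w/r.
Here MP_N/MP_M = (1/2)·(M/N)/(1/4) = 2·(M/N). Setting this equal to 100/50 = 2 gives M = N.
Substituting into Q = 40: 5·N^(1/2)·(N)^(1/4) = 40.
Solving, N = 16 and M = 16.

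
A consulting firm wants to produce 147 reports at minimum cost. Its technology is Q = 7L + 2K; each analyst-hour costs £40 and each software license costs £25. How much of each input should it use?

The inputs are perfect substitutes, so the firm uses whichever has the lower cost per unit of output.
Cost per unit of output via L is w/7 = 40/7; via K it is r/2 = 12.5. L is cheaper.
Producing Q = 147 with L alone: L = 21, K = 0.

L* = 21, K* = 0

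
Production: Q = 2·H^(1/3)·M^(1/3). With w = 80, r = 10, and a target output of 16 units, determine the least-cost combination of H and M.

Cost minimization requires the marginal rate of technical substitution to equal the input-price ratio: MP_H/MP_M = w/r.
Here MP_H/MP_M = (1/3)·(M/H)/(1/3) = (M/H). Setting this equal to 80/10 = 8 gives M = 8H.
Substituting into Q = 16: 2·H^(1/3)·(8H)^(1/3) = 16.
Solving, H = 8 and M = 64.

H* = 8, M* = 64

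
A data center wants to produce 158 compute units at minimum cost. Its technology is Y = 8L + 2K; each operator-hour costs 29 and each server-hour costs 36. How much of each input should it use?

The inputs are perfect substitutes, so the firm uses whichever has the lower cost per unit of output.
Cost per unit of output via L is w/8 = 3.625; via K it is r/2 = 18. L is cheaper.
Producing Y = 158 with L alone: L = 19.75, K = 0.

L* = 19.75, K* = 0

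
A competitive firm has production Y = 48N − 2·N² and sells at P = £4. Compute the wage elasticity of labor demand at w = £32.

From P·MP_N = w with MP_N = 48 − 4N, labor demand is N(w) = (48 − w/4)/4.
dN/dw = −1/(16) = -0.0625.
At w = 32, N = 10, so ε = (dN/dw)·(w/N) = (-0.0625)·(32/10) = -0.2.

ε = -0.2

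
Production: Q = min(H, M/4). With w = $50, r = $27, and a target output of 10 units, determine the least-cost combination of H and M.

H* = 10, M* = 40

With a fixed-proportions technology, the cost-minimizing bundle uses no slack in either input: H = M/4 = Q.
So H = 10 and M = 4·10 = 40.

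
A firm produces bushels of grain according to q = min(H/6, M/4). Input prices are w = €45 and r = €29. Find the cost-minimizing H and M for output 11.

H* = 66, M* = 44

With a fixed-proportions technology, the cost-minimizing bundle uses no slack in either input: H/6 = M/4 = q.
So H = 6·11 = 66 and M = 4·11 = 44.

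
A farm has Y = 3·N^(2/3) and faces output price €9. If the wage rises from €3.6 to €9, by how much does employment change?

ΔN = -117

From P·MP_N = w with MP_N = 2·N^(-1/3), the labor demand is N(w) = (18/w)^(3).
At w = 3.6: N = 125. At w = 9: N = 8.
ΔN = 8 − 125 = -117.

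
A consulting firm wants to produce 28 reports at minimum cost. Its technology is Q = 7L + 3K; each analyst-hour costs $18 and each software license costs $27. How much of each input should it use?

The inputs are perfect substitutes, so the firm uses whichever has the lower cost per unit of output.
Cost per unit of output via L is w/7 = 18/7; via K it is r/3 = 9. L is cheaper.
Producing Q = 28 with L alone: L = 4, K = 0.

L* = 4, K* = 0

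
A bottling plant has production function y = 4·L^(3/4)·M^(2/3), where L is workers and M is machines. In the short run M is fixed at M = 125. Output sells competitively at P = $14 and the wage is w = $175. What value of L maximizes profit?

With M = 125, MP_L = (3/4)·4·L^(-1/4)·125^(2/3) = 75·L^(-1/4).
Profit maximization for a price taker requires P·MP_L = w: 14·75·L^(-1/4) = 175.
So L^(-1/4) = 1/6, which gives L = 1296.

L* = 1296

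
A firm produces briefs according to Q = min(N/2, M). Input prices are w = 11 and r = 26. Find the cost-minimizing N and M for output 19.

N* = 38, M* = 19

With a fixed-proportions technology, the cost-minimizing bundle uses no slack in either input: N/2 = M = Q.
So N = 2·19 = 38 and M = 19.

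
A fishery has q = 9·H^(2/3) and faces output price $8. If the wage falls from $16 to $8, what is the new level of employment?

From P·MP_H = w with MP_H = 6·H^(-1/3), the labor demand is H(w) = (48/w)^(3).
At w = 16: H = 27. At w = 8: H = 216.

H* = 216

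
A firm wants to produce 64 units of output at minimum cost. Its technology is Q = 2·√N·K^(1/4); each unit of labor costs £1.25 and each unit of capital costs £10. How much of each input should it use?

N* = 256, K* = 16

Cost minimization requires the marginal rate of technical substitution to equal the input-price ratio: MP_N/MP_K = w/r.
Here MP_N/MP_K = (1/2)·(K/N)/(1/4) = 2·(K/N). Setting this equal to 1.25/10 = 0.125 gives K = 0.0625N.
Substituting into Q = 64: 2·N^(1/2)·(0.0625N)^(1/4) = 64.
Solving, N = 256 and K = 16.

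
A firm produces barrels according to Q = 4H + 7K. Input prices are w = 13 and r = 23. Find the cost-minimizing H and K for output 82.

H* = 20.5, K* = 0

The inputs are perfect substitutes, so the firm uses whichever has the lower cost per unit of output.
Cost per unit of output via H is w/4 = 3.25; via K it is r/7 = 23/7. H is cheaper.
Producing Q = 82 with H alone: H = 20.5, K = 0.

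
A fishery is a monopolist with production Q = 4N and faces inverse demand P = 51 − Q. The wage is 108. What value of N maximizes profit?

Marginal revenue from the inverse demand is MR = 51 − 2Q.
The marginal product is MP_N = 4.
A monopolist hires until marginal revenue product equals the wage: MR·MP_N = w.
(51 − 8N)·4 = 108, so N = 3.

N* = 3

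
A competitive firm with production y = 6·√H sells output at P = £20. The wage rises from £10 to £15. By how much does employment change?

ΔH = -20

From P·MP_H = w with MP_H = 3·H^(-1/2), the labor demand is H(w) = (60/w)^(2).
At w = 10: H = 36. At w = 15: H = 16.
ΔH = 16 − 36 = -20.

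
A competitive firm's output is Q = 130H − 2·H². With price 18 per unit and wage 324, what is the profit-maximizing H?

H* = 28

The marginal product of H is MP_H = 130 − 4H.
A price-taking firm hires until the value of the marginal product equals the wage: P·MP_H = w, so 18·(130 − 4H) = 324.
Then 130 − 4H = 18, giving H = 28.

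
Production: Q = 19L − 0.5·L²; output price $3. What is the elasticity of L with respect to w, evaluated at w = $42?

ε = -2.8

From P·MP_L = w with MP_L = 19 − L, labor demand is L(w) = 19 − w/3.
dL/dw = −1/(3) = -1/3.
At w = 42, L = 5, so ε = (dL/dw)·(w/L) = (-1/3)·(42/5) = -2.8.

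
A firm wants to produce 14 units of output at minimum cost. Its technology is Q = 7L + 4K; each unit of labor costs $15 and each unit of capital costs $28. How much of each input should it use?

The inputs are perfect substitutes, so the firm uses whichever has the lower cost per unit of output.
Cost per unit of output via L is w/7 = 15/7; via K it is r/4 = 7. L is cheaper.
Producing Q = 14 with L alone: L = 2, K = 0.

L* = 2, K* = 0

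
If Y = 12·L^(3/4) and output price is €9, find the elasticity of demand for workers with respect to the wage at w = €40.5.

MP_L = (3/4)·12·L^(-1/4), so P·MP_L = w gives 81·L^(-1/4) = w.
Solving, L(w) = (81/w)^(4). This is a constant-elasticity form: L ∝ w^(−4), so ε = −4.

ε = -4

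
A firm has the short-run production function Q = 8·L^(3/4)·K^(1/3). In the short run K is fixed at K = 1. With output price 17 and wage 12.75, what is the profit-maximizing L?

With K = 1, MP_L = (3/4)·8·L^(-1/4)·1^(1/3) = 6·L^(-1/4).
Profit maximization for a price taker requires P·MP_L = w: 17·6·L^(-1/4) = 12.75.
So L^(-1/4) = 0.125, which gives L = 4096.

L* = 4096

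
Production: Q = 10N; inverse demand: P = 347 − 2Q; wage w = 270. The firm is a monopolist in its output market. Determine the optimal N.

Marginal revenue from the inverse demand is MR = 347 − 4Q.
The marginal product is MP_N = 10.
A monopolist hires until marginal revenue product equals the wage: MR·MP_N = w.
(347 − 40N)·10 = 270, so N = 8.

N* = 8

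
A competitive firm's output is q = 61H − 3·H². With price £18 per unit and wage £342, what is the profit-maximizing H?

H* = 7

The marginal product of H is MP_H = 61 − 6H.
A price-taking firm hires until the value of the marginal product equals the wage: P·MP_H = w, so 18·(61 − 6H) = 342.
Then 61 − 6H = 19, giving H = 7.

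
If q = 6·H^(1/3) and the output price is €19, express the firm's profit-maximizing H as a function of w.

H(w) = (38/w)^(3/2)

MP_H = (1/3)·6·H^(-2/3) = 2·H^(-2/3).
Setting P·MP_H = w: 38·H^(-2/3) = w.
Solving for H: H^(-2/3) = w/38, so H = (38/w)^(3/2).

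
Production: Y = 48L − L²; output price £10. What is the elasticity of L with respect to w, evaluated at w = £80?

From P·MP_L = w with MP_L = 48 − 2L, labor demand is L(w) = (48 − w/10)/2.
dL/dw = −1/(20) = -0.05.
At w = 80, L = 20, so ε = (dL/dw)·(w/L) = (-0.05)·(80/20) = -0.2.

ε = -0.2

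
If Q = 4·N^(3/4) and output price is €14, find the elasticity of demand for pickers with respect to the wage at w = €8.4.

MP_N = (3/4)·4·N^(-1/4), so P·MP_N = w gives 42·N^(-1/4) = w.
Solving, N(w) = (42/w)^(4). This is a constant-elasticity form: N ∝ w^(−4), so ε = −4.

ε = -4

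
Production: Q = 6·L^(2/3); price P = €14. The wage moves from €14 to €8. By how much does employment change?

ΔL = 279

From P·MP_L = w with MP_L = 4·L^(-1/3), the labor demand is L(w) = (56/w)^(3).
At w = 14: L = 64. At w = 8: L = 343.
ΔL = 343 − 64 = 279.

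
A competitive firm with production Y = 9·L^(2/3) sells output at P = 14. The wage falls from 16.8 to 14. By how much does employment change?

ΔL = 91

From P·MP_L = w with MP_L = 6·L^(-1/3), the labor demand is L(w) = (84/w)^(3).
At w = 16.8: L = 125. At w = 14: L = 216.
ΔL = 216 − 125 = 91.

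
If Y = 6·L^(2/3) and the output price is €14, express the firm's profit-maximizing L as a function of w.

MP_L = (2/3)·6·L^(-1/3) = 4·L^(-1/3).
Setting P·MP_L = w: 56·L^(-1/3) = w.
Solving for L: L^(-1/3) = w/56, so L = (56/w)^(3).

L(w) = 175616/w³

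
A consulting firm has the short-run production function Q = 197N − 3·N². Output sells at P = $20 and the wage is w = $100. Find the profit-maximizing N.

The marginal product of N is MP_N = 197 − 6N.
A price-taking firm hires until the value of the marginal product equals the wage: P·MP_N = w, so 20·(197 − 6N) = 100.
Then 197 − 6N = 5, giving N = 32.

N* = 32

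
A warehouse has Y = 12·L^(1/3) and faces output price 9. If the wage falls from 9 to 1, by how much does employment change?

From P·MP_L = w with MP_L = 4·L^(-2/3), the labor demand is L(w) = (36/w)^(3/2).
At w = 9: L = 8. At w = 1: L = 216.
ΔL = 216 − 8 = 208.

ΔL = 208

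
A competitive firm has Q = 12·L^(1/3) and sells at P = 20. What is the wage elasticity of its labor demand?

MP_L = (1/3)·12·L^(-2/3), so P·MP_L = w gives 80·L^(-2/3) = w.
Solving, L(w) = (80/w)^(3/2). This is a constant-elasticity form: L ∝ w^(−3/2), so ε = −3/2.

ε = -1.5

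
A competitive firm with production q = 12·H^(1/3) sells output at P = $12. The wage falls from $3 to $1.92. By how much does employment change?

From P·MP_H = w with MP_H = 4·H^(-2/3), the labor demand is H(w) = (48/w)^(3/2).
At w = 3: H = 64. At w = 1.92: H = 125.
ΔH = 125 − 64 = 61.

ΔH = 61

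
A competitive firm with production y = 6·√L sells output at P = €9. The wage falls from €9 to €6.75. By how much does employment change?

ΔL = 7

From P·MP_L = w with MP_L = 3·L^(-1/2), the labor demand is L(w) = (27/w)^(2).
At w = 9: L = 9. At w = 6.75: L = 16.
ΔL = 16 − 9 = 7.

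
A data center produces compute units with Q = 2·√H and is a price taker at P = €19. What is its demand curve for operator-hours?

MP_H = (1/2)·2·H^(-1/2) = H^(-1/2).
Setting P·MP_H = w: 19·H^(-1/2) = w.
Solving for H: H^(-1/2) = w/19, so H = (19/w)^(2).

H(w) = 361/w²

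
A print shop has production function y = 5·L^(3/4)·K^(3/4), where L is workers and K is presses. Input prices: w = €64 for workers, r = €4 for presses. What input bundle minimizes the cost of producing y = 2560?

Cost minimization requires the marginal rate of technical substitution to equal the input-price ratio: MP_L/MP_K = w/r.
Here MP_L/MP_K = (3/4)·(K/L)/(3/4) = (K/L). Setting this equal to 64/4 = 16 gives K = 16L.
Substituting into y = 2560: 5·L^(3/4)·(16L)^(3/4) = 2560.
Solving, L = 16 and K = 256.

L* = 16, K* = 256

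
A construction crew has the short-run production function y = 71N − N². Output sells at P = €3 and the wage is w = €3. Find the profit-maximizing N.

The marginal product of N is MP_N = 71 − 2N.
A price-taking firm hires until the value of the marginal product equals the wage: P·MP_N = w, so 3·(71 − 2N) = 3.
Then 71 − 2N = 1, giving N = 35.

N* = 35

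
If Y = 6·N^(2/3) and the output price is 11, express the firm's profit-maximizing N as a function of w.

N(w) = 85184/w³

MP_N = (2/3)·6·N^(-1/3) = 4·N^(-1/3).
Setting P·MP_N = w: 44·N^(-1/3) = w.
Solving for N: N^(-1/3) = w/44, so N = (44/w)^(3).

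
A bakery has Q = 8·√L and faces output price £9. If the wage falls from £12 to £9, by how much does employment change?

ΔL = 7

From P·MP_L = w with MP_L = 4·L^(-1/2), the labor demand is L(w) = (36/w)^(2).
At w = 12: L = 9. At w = 9: L = 16.
ΔL = 16 − 9 = 7.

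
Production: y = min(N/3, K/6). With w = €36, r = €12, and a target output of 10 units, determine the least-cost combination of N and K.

With a fixed-proportions technology, the cost-minimizing bundle uses no slack in either input: N/3 = K/6 = y.
So N = 3·10 = 30 and K = 6·10 = 60.

N* = 30, K* = 60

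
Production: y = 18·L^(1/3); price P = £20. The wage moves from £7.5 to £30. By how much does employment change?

From P·MP_L = w with MP_L = 6·L^(-2/3), the labor demand is L(w) = (120/w)^(3/2).
At w = 7.5: L = 64. At w = 30: L = 8.
ΔL = 8 − 64 = -56.

ΔL = -56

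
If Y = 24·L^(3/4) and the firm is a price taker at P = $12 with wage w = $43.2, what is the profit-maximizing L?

MP_L = (3/4)·24·L^(-1/4) = 18·L^(-1/4).
Profit maximization for a price taker requires P·MP_L = w: 12·18·L^(-1/4) = 43.2.
So L^(-1/4) = 0.2, which gives L = 625.

L* = 625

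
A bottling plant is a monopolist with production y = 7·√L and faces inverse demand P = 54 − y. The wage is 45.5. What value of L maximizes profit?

Marginal revenue from the inverse demand is MR = 54 − 2y.
The marginal product is MP_L = 3.5·L^(-1/2).
A monopolist hires until marginal revenue product equals the wage: MR·MP_L = w.
At L, y = 7·√L. Substituting and solving: (54 − 14·√L)·3.5·L^(-1/2) = 45.5 gives L = 4.

L* = 4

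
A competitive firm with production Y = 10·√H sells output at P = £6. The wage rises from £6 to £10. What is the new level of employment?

From P·MP_H = w with MP_H = 5·H^(-1/2), the labor demand is H(w) = (30/w)^(2).
At w = 6: H = 25. At w = 10: H = 9.

H* = 9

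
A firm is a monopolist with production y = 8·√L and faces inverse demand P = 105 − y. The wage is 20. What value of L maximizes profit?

Marginal revenue from the inverse demand is MR = 105 − 2y.
The marginal product is MP_L = 4·L^(-1/2).
A monopolist hires until marginal revenue product equals the wage: MR·MP_L = w.
At L, y = 8·√L. Substituting and solving: (105 − 16·√L)·4·L^(-1/2) = 20 gives L = 25.

L* = 25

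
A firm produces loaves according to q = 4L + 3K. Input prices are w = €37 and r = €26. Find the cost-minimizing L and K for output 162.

L* = 0, K* = 54

The inputs are perfect substitutes, so the firm uses whichever has the lower cost per unit of output.
Cost per unit of output via L is w/4 = 9.25; via K it is r/3 = 26/3. K is cheaper.
Producing q = 162 with K alone: L = 0, K = 54.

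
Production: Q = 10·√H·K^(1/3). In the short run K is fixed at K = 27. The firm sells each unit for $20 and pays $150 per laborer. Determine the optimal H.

H* = 4

With K = 27, MP_H = (1/2)·10·H^(-1/2)·27^(1/3) = 15·H^(-1/2).
Profit maximization for a price taker requires P·MP_H = w: 20·15·H^(-1/2) = 150.
So H^(-1/2) = 0.5, which gives H = 4.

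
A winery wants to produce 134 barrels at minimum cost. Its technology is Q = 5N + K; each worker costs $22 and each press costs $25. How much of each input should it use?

N* = 26.8, K* = 0

The inputs are perfect substitutes, so the firm uses whichever has the lower cost per unit of output.
Cost per unit of output via N is 4.4; via K it is 25. N is cheaper.
Producing Q = 134 with N alone: N = 26.8, K = 0.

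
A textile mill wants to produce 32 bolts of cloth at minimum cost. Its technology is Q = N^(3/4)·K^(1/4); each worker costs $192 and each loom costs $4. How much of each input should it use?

N* = 16, K* = 256

Cost minimization requires the marginal rate of technical substitution to equal the input-price ratio: MP_N/MP_K = w/r.
Here MP_N/MP_K = (3/4)·(K/N)/(1/4) = 3·(K/N). Setting this equal to 192/4 = 48 gives K = 16N.
Substituting into Q = 32: N^(3/4)·(16N)^(1/4) = 32.
Solving, N = 16 and K = 256.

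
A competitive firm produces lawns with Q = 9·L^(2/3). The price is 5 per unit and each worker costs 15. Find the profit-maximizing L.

L* = 8

MP_L = (2/3)·9·L^(-1/3) = 6·L^(-1/3).
Profit maximization for a price taker requires P·MP_L = w: 5·6·L^(-1/3) = 15.
So L^(-1/3) = 0.5, which gives L = 8.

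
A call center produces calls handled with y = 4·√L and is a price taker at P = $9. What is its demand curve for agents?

MP_L = (1/2)·4·L^(-1/2) = 2·L^(-1/2).
Setting P·MP_L = w: 18·L^(-1/2) = w.
Solving for L: L^(-1/2) = w/18, so L = (18/w)^(2).

L(w) = 324/w²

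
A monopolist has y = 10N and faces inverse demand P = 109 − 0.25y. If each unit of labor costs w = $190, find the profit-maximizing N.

N* = 18

Marginal revenue from the inverse demand is MR = 109 − 0.5y.
The marginal product is MP_N = 10.
A monopolist hires until marginal revenue product equals the wage: MR·MP_N = w.
(109 − 5N)·10 = 190, so N = 18.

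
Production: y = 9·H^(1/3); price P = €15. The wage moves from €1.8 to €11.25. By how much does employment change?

From P·MP_H = w with MP_H = 3·H^(-2/3), the labor demand is H(w) = (45/w)^(3/2).
At w = 1.8: H = 125. At w = 11.25: H = 8.
ΔH = 8 − 125 = -117.

ΔH = -117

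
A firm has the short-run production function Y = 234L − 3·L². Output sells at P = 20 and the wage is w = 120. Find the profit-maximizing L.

The marginal product of L is MP_L = 234 − 6L.
A price-taking firm hires until the value of the marginal product equals the wage: P·MP_L = w, so 20·(234 − 6L) = 120.
Then 234 − 6L = 6, giving L = 38.

L* = 38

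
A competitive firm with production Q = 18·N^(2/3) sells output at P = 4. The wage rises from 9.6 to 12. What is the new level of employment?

From P·MP_N = w with MP_N = 12·N^(-1/3), the labor demand is N(w) = (48/w)^(3).
At w = 9.6: N = 125. At w = 12: N = 64.

N* = 64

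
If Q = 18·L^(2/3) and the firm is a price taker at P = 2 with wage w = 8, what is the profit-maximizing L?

L* = 27

MP_L = (2/3)·18·L^(-1/3) = 12·L^(-1/3).
Profit maximization for a price taker requires P·MP_L = w: 2·12·L^(-1/3) = 8.
So L^(-1/3) = 1/3, which gives L = 27.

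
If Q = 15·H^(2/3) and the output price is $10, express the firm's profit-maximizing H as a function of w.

H(w) = 1000000/w³

MP_H = (2/3)·15·H^(-1/3) = 10·H^(-1/3).
Setting P·MP_H = w: 100·H^(-1/3) = w.
Solving for H: H^(-1/3) = w/100, so H = (100/w)^(3).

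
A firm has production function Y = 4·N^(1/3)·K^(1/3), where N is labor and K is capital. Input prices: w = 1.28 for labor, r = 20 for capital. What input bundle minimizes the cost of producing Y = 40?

N* = 125, K* = 8

Cost minimization requires the marginal rate of technical substitution to equal the input-price ratio: MP_N/MP_K = w/r.
Here MP_N/MP_K = (1/3)·(K/N)/(1/3) = (K/N). Setting this equal to 1.28/20 = 0.064 gives K = 0.064N.
Substituting into Y = 40: 4·N^(1/3)·(0.064N)^(1/3) = 40.
Solving, N = 125 and K = 8.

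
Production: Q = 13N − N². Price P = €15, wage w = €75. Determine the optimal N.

N* = 4

The marginal product of N is MP_N = 13 − 2N.
A price-taking firm hires until the value of the marginal product equals the wage: P·MP_N = w, so 15·(13 − 2N) = 75.
Then 13 − 2N = 5, giving N = 4.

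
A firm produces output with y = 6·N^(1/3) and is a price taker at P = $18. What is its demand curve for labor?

N(w) = (36/w)^(3/2)

MP_N = (1/3)·6·N^(-2/3) = 2·N^(-2/3).
Setting P·MP_N = w: 36·N^(-2/3) = w.
Solving for N: N^(-2/3) = w/36, so N = (36/w)^(3/2).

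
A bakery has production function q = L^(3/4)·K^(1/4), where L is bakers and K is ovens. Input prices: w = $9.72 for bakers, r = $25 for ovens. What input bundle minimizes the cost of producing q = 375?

Cost minimization requires the marginal rate of technical substitution to equal the input-price ratio: MP_L/MP_K = w/r.
Here MP_L/MP_K = (3/4)·(K/L)/(1/4) = 3·(K/L). Setting this equal to 9.72/25 = 0.3888 gives K = 0.1296L.
Substituting into q = 375: L^(3/4)·(0.1296L)^(1/4) = 375.
Solving, L = 625 and K = 81.

L* = 625, K* = 81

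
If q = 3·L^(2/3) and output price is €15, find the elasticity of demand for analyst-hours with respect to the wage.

ε = -3

MP_L = (2/3)·3·L^(-1/3), so P·MP_L = w gives 30·L^(-1/3) = w.
Solving, L(w) = (30/w)^(3). This is a constant-elasticity form: L ∝ w^(−3), so ε = −3.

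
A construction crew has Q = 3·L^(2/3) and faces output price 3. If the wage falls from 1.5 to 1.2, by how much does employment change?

ΔL = 61

From P·MP_L = w with MP_L = 2·L^(-1/3), the labor demand is L(w) = (6/w)^(3).
At w = 1.5: L = 64. At w = 1.2: L = 125.
ΔL = 125 − 64 = 61.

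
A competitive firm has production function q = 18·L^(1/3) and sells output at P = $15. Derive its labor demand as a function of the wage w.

MP_L = (1/3)·18·L^(-2/3) = 6·L^(-2/3).
Setting P·MP_L = w: 90·L^(-2/3) = w.
Solving for L: L^(-2/3) = w/90, so L = (90/w)^(3/2).

L(w) = (90/w)^(3/2)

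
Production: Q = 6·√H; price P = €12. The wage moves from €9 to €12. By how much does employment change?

From P·MP_H = w with MP_H = 3·H^(-1/2), the labor demand is H(w) = (36/w)^(2).
At w = 9: H = 16. At w = 12: H = 9.
ΔH = 9 − 16 = -7.

ΔH = -7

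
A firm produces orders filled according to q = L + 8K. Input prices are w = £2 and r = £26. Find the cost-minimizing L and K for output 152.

The inputs are perfect substitutes, so the firm uses whichever has the lower cost per unit of output.
Cost per unit of output via L is 2; via K it is 3.25. L is cheaper.
Producing q = 152 with L alone: L = 152, K = 0.

L* = 152, K* = 0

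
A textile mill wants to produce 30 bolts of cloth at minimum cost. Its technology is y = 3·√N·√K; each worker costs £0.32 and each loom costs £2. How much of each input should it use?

Cost minimization requires the marginal rate of technical substitution to equal the input-price ratio: MP_N/MP_K = w/r.
Here MP_N/MP_K = (1/2)·(K/N)/(1/2) = (K/N). Setting this equal to 0.32/2 = 0.16 gives K = 0.16N.
Substituting into y = 30: 3·N^(1/2)·(0.16N)^(1/2) = 30.
Solving, N = 25 and K = 4.

N* = 25, K* = 4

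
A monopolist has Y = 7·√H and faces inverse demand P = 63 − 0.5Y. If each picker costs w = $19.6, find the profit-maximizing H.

H* = 25

Marginal revenue from the inverse demand is MR = 63 − Y.
The marginal product is MP_H = 3.5·H^(-1/2).
A monopolist hires until marginal revenue product equals the wage: MR·MP_H = w.
At H, Y = 7·√H. Substituting and solving: (63 − 7·√H)·3.5·H^(-1/2) = 19.6 gives H = 25.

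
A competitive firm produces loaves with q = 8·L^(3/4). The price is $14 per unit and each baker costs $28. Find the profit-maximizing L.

MP_L = (3/4)·8·L^(-1/4) = 6·L^(-1/4).
Profit maximization for a price taker requires P·MP_L = w: 14·6·L^(-1/4) = 28.
So L^(-1/4) = 1/3, which gives L = 81.

L* = 81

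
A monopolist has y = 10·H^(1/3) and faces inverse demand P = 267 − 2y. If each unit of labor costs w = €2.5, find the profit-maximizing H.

Marginal revenue from the inverse demand is MR = 267 − 4y.
The marginal product is MP_H = (10/3)·H^(-2/3).
A monopolist hires until marginal revenue product equals the wage: MR·MP_H = w.
At H, y = 10·H^(1/3). Substituting and solving: (267 − 40·H^(1/3))·(10/3)·H^(-2/3) = 2.5 gives H = 216.

H* = 216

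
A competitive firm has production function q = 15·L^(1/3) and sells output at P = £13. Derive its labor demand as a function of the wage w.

L(w) = (65/w)^(3/2)

MP_L = (1/3)·15·L^(-2/3) = 5·L^(-2/3).
Setting P·MP_L = w: 65·L^(-2/3) = w.
Solving for L: L^(-2/3) = w/65, so L = (65/w)^(3/2).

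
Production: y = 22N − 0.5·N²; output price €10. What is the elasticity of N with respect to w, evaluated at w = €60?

From P·MP_N = w with MP_N = 22 − N, labor demand is N(w) = 22 − w/10.
dN/dw = −1/(10) = -0.1.
At w = 60, N = 16, so ε = (dN/dw)·(w/N) = (-0.1)·(60/16) = -0.375.

ε = -0.375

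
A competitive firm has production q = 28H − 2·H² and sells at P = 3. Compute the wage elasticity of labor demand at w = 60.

ε = -2.5

From P·MP_H = w with MP_H = 28 − 4H, labor demand is H(w) = (28 − w/3)/4.
dH/dw = −1/(12) = -1/12.
At w = 60, H = 2, so ε = (dH/dw)·(w/H) = (-1/12)·(60/2) = -2.5.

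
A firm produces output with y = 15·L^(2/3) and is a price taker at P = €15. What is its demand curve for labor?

MP_L = (2/3)·15·L^(-1/3) = 10·L^(-1/3).
Setting P·MP_L = w: 150·L^(-1/3) = w.
Solving for L: L^(-1/3) = w/150, so L = (150/w)^(3).

L(w) = 3375000/w³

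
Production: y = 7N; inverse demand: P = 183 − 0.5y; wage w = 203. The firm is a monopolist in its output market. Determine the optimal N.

Marginal revenue from the inverse demand is MR = 183 − y.
The marginal product is MP_N = 7.
A monopolist hires until marginal revenue product equals the wage: MR·MP_N = w.
(183 − 7N)·7 = 203, so N = 22.

N* = 22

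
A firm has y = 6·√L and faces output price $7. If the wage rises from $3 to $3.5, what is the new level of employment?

From P·MP_L = w with MP_L = 3·L^(-1/2), the labor demand is L(w) = (21/w)^(2).
At w = 3: L = 49. At w = 3.5: L = 36.

L* = 36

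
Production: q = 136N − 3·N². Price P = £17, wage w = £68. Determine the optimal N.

The marginal product of N is MP_N = 136 − 6N.
A price-taking firm hires until the value of the marginal product equals the wage: P·MP_N = w, so 17·(136 − 6N) = 68.
Then 136 − 6N = 4, giving N = 22.

N* = 22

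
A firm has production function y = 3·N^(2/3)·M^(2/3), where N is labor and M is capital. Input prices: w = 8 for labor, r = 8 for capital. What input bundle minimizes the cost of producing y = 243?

Cost minimization requires the marginal rate of technical substitution to equal the input-price ratio: MP_N/MP_M = w/r.
Here MP_N/MP_M = (2/3)·(M/N)/(2/3) = (M/N). Setting this equal to 8/8 = 1 gives M = N.
Substituting into y = 243: 3·N^(2/3)·(N)^(2/3) = 243.
Solving, N = 27 and M = 27.

N* = 27, M* = 27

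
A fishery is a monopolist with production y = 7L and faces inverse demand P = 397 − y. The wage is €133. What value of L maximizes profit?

Marginal revenue from the inverse demand is MR = 397 − 2y.
The marginal product is MP_L = 7.
A monopolist hires until marginal revenue product equals the wage: MR·MP_L = w.
(397 − 14L)·7 = 133, so L = 27.

L* = 27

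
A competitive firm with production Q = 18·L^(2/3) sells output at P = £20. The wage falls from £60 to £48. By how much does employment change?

ΔL = 61

From P·MP_L = w with MP_L = 12·L^(-1/3), the labor demand is L(w) = (240/w)^(3).
At w = 60: L = 64. At w = 48: L = 125.
ΔL = 125 − 64 = 61.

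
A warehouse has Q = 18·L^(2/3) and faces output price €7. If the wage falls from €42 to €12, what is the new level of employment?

From P·MP_L = w with MP_L = 12·L^(-1/3), the labor demand is L(w) = (84/w)^(3).
At w = 42: L = 8. At w = 12: L = 343.

L* = 343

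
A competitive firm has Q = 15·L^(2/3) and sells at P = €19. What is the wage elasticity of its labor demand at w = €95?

MP_L = (2/3)·15·L^(-1/3), so P·MP_L = w gives 190·L^(-1/3) = w.
Solving, L(w) = (190/w)^(3). This is a constant-elasticity form: L ∝ w^(−3), so ε = −3.

ε = -3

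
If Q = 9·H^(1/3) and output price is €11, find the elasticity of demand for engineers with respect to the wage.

ε = -1.5

MP_H = (1/3)·9·H^(-2/3), so P·MP_H = w gives 33·H^(-2/3) = w.
Solving, H(w) = (33/w)^(3/2). This is a constant-elasticity form: H ∝ w^(−3/2), so ε = −3/2.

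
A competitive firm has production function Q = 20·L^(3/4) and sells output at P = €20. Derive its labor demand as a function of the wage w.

L(w) = (300/w)^(4)

MP_L = (3/4)·20·L^(-1/4) = 15·L^(-1/4).
Setting P·MP_L = w: 300·L^(-1/4) = w.
Solving for L: L^(-1/4) = w/300, so L = (300/w)^(4).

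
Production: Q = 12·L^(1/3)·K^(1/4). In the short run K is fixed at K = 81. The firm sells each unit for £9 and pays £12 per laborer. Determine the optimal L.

With K = 81, MP_L = (1/3)·12·L^(-2/3)·81^(1/4) = 12·L^(-2/3).
Profit maximization for a price taker requires P·MP_L = w: 9·12·L^(-2/3) = 12.
So L^(-2/3) = 1/9, which gives L = 27.

L* = 27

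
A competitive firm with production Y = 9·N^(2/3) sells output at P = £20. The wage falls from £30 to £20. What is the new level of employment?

From P·MP_N = w with MP_N = 6·N^(-1/3), the labor demand is N(w) = (120/w)^(3).
At w = 30: N = 64. At w = 20: N = 216.

N* = 216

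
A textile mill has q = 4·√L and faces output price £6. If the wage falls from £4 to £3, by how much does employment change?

ΔL = 7

From P·MP_L = w with MP_L = 2·L^(-1/2), the labor demand is L(w) = (12/w)^(2).
At w = 4: L = 9. At w = 3: L = 16.
ΔL = 16 − 9 = 7.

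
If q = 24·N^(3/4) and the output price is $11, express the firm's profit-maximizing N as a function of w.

MP_N = (3/4)·24·N^(-1/4) = 18·N^(-1/4).
Setting P·MP_N = w: 198·N^(-1/4) = w.
Solving for N: N^(-1/4) = w/198, so N = (198/w)^(4).

N(w) = (198/w)^(4)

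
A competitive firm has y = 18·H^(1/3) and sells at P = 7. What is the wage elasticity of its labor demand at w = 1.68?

ε = -1.5

MP_H = (1/3)·18·H^(-2/3), so P·MP_H = w gives 42·H^(-2/3) = w.
Solving, H(w) = (42/w)^(3/2). This is a constant-elasticity form: H ∝ w^(−3/2), so ε = −3/2.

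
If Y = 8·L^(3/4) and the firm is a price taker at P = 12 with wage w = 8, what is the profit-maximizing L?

L* = 6561

MP_L = (3/4)·8·L^(-1/4) = 6·L^(-1/4).
Profit maximization for a price taker requires P·MP_L = w: 12·6·L^(-1/4) = 8.
So L^(-1/4) = 1/9, which gives L = 6561.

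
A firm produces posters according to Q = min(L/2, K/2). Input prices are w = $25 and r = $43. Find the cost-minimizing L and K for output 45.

L* = 90, K* = 90

With a fixed-proportions technology, the cost-minimizing bundle uses no slack in either input: L/2 = K/2 = Q.
So L = 2·45 = 90 and K = 2·45 = 90.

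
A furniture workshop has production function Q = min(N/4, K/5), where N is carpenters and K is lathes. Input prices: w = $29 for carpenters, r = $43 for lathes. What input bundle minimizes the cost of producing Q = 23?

N* = 92, K* = 115

With a fixed-proportions technology, the cost-minimizing bundle uses no slack in either input: N/4 = K/5 = Q.
So N = 4·23 = 92 and K = 5·23 = 115.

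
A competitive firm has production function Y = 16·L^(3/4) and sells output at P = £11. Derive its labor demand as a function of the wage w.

MP_L = (3/4)·16·L^(-1/4) = 12·L^(-1/4).
Setting P·MP_L = w: 132·L^(-1/4) = w.
Solving for L: L^(-1/4) = w/132, so L = (132/w)^(4).

L(w) = (132/w)^(4)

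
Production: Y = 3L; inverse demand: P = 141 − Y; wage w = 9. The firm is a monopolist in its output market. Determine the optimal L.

L* = 23

Marginal revenue from the inverse demand is MR = 141 − 2Y.
The marginal product is MP_L = 3.
A monopolist hires until marginal revenue product equals the wage: MR·MP_L = w.
(141 − 6L)·3 = 9, so L = 23.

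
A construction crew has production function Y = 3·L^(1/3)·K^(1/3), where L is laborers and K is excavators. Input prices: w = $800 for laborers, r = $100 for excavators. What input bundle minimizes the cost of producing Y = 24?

Cost minimization requires the marginal rate of technical substitution to equal the input-price ratio: MP_L/MP_K = w/r.
Here MP_L/MP_K = (1/3)·(K/L)/(1/3) = (K/L). Setting this equal to 800/100 = 8 gives K = 8L.
Substituting into Y = 24: 3·L^(1/3)·(8L)^(1/3) = 24.
Solving, L = 8 and K = 64.

L* = 8, K* = 64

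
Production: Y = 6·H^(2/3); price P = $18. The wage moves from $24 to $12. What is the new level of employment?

H* = 216

From P·MP_H = w with MP_H = 4·H^(-1/3), the labor demand is H(w) = (72/w)^(3).
At w = 24: H = 27. At w = 12: H = 216.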